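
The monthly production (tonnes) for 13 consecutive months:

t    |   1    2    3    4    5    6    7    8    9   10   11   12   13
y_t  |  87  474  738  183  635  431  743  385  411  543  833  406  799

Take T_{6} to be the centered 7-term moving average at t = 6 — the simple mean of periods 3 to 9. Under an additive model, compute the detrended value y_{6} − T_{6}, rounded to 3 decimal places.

-72.714

Trend T_6 = (738 + 183 + 635 + 431 + 743 + 385 + 411) / 7 = 3526/7 = 503.71429
Detrended value: 431 − 503.71429 = -72.714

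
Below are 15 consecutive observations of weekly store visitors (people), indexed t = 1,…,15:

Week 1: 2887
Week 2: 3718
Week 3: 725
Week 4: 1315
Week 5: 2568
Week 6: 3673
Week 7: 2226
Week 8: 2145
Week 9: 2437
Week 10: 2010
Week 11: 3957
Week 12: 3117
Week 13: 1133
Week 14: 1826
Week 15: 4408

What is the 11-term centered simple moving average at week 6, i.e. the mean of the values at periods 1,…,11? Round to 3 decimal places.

Sum of periods 1–11: 2887 + 3718 + 725 + 1315 + 2568 + 3673 + 2226 + 2145 + 2437 + 2010 + 3957 = 27661
Divide by 11: 27661 / 11 = 2514.636

2514.636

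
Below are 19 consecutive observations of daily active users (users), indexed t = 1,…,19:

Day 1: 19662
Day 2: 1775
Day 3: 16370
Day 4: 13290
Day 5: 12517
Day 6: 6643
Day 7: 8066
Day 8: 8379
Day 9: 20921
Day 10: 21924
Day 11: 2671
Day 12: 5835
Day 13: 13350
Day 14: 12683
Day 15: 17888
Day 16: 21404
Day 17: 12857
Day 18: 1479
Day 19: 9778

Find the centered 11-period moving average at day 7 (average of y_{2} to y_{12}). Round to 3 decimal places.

10762.818

Sum of periods 2–12: 1775 + 16370 + 13290 + 12517 + 6643 + 8066 + 8379 + 20921 + 21924 + 2671 + 5835 = 118391
Divide by 11: 118391 / 11 = 10762.818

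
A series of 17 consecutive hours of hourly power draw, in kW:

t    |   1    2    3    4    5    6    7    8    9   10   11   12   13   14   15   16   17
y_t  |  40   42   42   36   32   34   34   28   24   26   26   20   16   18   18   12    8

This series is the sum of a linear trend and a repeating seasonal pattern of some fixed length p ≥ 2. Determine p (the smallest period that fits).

First differences y_{t+1} − y_t: 2, 0, -6, -4, 2, 0, -6, -4, 2, 0, …
The difference pattern repeats every 4 terms and not for any smaller step, so p = 4.

4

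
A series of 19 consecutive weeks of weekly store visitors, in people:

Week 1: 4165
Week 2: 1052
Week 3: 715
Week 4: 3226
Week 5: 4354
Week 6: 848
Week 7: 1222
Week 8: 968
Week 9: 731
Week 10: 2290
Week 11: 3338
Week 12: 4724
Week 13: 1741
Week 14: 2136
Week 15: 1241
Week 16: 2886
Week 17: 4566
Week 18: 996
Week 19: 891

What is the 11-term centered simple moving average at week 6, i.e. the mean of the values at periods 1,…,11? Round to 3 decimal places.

2082.636

Sum of periods 1–11: 4165 + 1052 + 715 + 3226 + 4354 + 848 + 1222 + 968 + 731 + 2290 + 3338 = 22909
Divide by 11: 22909 / 11 = 2082.636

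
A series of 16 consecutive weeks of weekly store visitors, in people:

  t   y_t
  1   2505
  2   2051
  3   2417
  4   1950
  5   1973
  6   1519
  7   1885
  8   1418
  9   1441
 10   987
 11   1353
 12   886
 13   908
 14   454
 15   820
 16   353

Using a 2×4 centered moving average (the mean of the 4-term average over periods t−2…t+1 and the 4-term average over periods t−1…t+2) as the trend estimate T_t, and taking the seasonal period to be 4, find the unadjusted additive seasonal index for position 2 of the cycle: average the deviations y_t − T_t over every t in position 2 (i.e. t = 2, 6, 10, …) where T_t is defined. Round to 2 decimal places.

-246.29

Season position 2 occurs at t = 6, 10, 14 (where T_t is defined).
t=6: T_6 = 1765.2500; y_6 − T_6 = 1519 − 1765.2500 = -246.2500
t=10: T_10 = 1233.2500; y_10 − T_10 = 987 − 1233.2500 = -246.2500
t=14: T_14 = 700.3750; y_14 − T_14 = 454 − 700.3750 = -246.3750
Mean deviation: (-246.2500 + -246.2500 + -246.3750) / 3 = -246.29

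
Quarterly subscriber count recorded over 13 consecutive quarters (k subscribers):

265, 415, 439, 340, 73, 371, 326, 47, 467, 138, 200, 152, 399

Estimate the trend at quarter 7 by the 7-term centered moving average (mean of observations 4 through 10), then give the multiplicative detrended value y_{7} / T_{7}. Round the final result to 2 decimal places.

Trend T_7 = (340 + 73 + 371 + 326 + 47 + 467 + 138) / 7 = 1762/7 = 251.7143
Ratio to trend: 326 / 251.7143 = 1.30

1.30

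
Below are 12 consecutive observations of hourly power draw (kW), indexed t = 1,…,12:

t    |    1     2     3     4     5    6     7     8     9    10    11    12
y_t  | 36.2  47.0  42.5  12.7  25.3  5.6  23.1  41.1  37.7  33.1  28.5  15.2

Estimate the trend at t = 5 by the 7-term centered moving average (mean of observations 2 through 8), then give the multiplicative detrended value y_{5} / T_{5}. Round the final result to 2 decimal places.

Trend T_5 = (47.0 + 42.5 + 12.7 + 25.3 + 5.6 + 23.1 + 41.1) / 7 = 197.3/7 = 28.1857
Ratio to trend: 25.3 / 28.1857 = 0.90

0.90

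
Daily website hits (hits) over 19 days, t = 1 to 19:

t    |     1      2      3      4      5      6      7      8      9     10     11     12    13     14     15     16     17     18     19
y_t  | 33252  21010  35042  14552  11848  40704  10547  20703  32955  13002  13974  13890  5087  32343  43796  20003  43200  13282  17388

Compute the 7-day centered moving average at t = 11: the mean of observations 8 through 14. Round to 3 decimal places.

18850.571

Sum of periods 8–14: 20703 + 32955 + 13002 + 13974 + 13890 + 5087 + 32343 = 131954
Divide by 7: 131954 / 7 = 18850.571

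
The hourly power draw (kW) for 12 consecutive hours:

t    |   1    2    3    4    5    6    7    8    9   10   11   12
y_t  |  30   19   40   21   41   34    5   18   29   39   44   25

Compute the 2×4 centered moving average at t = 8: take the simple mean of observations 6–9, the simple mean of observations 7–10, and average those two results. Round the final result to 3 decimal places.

Sum over 6–9: 34 + 5 + 18 + 29 = 86
Sum over 7–10: 5 + 18 + 29 + 39 = 91
CMA at t=8 = (86 + 91) / (2·4) = 177 / 8 = 22.125

22.125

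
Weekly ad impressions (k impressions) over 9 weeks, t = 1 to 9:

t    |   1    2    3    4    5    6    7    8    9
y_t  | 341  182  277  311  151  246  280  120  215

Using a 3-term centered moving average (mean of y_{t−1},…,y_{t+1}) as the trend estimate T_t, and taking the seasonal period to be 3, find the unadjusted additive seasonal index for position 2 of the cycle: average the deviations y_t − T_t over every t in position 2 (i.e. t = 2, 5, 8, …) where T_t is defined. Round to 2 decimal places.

-84.89

Season position 2 occurs at t = 2, 5, 8 (where T_t is defined).
t=2: T_2 = 266.6667; y_2 − T_2 = 182 − 266.6667 = -84.6667
t=5: T_5 = 236.0000; y_5 − T_5 = 151 − 236.0000 = -85.0000
t=8: T_8 = 205.0000; y_8 − T_8 = 120 − 205.0000 = -85.0000
Mean deviation: (-84.6667 + -85.0000 + -85.0000) / 3 = -84.89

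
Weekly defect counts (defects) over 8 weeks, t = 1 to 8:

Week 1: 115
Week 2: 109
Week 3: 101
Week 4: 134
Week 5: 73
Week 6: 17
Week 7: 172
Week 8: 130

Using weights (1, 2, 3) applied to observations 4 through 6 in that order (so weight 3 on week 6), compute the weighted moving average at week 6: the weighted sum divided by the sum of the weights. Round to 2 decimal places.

55.17

Weighted sum: 1·134 + 2·73 + 3·17 = 134 + 146 + 51 = 331
Weight total: 1 + 2 + 3 = 6
WMA = 331 / 6 = 55.17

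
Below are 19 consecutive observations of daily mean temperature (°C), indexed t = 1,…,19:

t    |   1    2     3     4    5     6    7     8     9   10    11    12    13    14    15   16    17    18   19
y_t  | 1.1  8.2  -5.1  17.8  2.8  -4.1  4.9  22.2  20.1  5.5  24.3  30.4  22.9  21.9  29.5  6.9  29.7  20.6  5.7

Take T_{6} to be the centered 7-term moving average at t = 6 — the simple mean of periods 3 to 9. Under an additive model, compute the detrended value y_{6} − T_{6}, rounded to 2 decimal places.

-12.47

Trend T_6 = ((-5.1) + 17.8 + 2.8 + (-4.1) + 4.9 + 22.2 + 20.1) / 7 = 58.6/7 = 8.3714
Detrended value: -4.1 − 8.3714 = -12.47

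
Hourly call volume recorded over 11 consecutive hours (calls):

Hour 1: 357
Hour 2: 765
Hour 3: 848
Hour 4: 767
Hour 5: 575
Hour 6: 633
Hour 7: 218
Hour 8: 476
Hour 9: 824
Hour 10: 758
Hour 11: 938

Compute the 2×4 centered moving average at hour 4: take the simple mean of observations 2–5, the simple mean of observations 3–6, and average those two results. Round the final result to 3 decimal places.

Sum over 2–5: 765 + 848 + 767 + 575 = 2955
Sum over 3–6: 848 + 767 + 575 + 633 = 2823
CMA at t=4 = (2955 + 2823) / (2·4) = 5778 / 8 = 722.250

722.250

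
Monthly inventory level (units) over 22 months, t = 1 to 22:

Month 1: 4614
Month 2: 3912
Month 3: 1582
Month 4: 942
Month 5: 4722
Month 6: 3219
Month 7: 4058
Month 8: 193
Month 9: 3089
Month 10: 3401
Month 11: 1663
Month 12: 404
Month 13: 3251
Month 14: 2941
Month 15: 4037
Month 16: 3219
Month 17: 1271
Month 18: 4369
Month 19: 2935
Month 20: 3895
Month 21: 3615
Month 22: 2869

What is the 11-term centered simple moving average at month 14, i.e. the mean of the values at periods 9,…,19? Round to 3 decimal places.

Sum of periods 9–19: 3089 + 3401 + 1663 + 404 + 3251 + 2941 + 4037 + 3219 + 1271 + 4369 + 2935 = 30580
Divide by 11: 30580 / 11 = 2780.000

2780.000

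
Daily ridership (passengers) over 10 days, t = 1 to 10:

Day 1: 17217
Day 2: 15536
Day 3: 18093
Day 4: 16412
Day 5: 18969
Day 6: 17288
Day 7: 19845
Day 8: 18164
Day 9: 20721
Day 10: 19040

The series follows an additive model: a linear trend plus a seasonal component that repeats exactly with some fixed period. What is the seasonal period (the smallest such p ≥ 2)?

First differences y_{t+1} − y_t: -1681, 2557, -1681, 2557, -1681, 2557, …
The difference pattern repeats every 2 terms and not for any smaller step, so p = 2.

2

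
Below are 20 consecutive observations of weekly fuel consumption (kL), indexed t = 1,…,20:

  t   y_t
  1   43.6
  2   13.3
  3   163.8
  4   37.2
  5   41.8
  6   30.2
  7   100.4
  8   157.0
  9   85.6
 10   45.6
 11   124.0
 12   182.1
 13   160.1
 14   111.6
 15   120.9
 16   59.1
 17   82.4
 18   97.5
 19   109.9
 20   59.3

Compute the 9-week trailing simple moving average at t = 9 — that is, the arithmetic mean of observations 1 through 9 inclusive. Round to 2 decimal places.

74.77

Sum of periods 1–9: 43.6 + 13.3 + 163.8 + 37.2 + 41.8 + 30.2 + 100.4 + 157.0 + 85.6 = 672.9
Divide by 9: 672.9 / 9 = 74.77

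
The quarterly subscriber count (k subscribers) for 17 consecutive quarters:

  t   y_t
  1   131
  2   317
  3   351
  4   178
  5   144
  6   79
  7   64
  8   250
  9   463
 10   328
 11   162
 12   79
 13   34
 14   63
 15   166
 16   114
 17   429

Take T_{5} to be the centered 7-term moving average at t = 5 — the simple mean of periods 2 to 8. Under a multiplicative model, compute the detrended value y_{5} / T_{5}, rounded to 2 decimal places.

0.73

Trend T_5 = (317 + 351 + 178 + 144 + 79 + 64 + 250) / 7 = 1383/7 = 197.5714
Ratio to trend: 144 / 197.5714 = 0.73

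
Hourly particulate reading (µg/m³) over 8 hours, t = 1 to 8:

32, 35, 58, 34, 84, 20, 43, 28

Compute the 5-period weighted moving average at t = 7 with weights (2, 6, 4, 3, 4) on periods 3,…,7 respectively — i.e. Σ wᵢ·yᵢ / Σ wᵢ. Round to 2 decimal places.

46.74

Weighted sum: 2·58 + 6·34 + 4·84 + 3·20 + 4·43 = 116 + 204 + 336 + 60 + 172 = 888
Weight total: 2 + 6 + 4 + 3 + 4 = 19
WMA = 888 / 19 = 46.74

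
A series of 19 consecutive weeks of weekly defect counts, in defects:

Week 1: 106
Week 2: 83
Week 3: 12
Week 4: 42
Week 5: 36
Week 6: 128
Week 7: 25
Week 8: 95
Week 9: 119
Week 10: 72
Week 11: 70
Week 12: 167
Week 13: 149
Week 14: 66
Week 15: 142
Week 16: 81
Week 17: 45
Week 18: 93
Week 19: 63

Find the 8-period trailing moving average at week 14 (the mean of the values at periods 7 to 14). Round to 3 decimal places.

Sum of periods 7–14: 25 + 95 + 119 + 72 + 70 + 167 + 149 + 66 = 763
Divide by 8: 763 / 8 = 95.375

95.375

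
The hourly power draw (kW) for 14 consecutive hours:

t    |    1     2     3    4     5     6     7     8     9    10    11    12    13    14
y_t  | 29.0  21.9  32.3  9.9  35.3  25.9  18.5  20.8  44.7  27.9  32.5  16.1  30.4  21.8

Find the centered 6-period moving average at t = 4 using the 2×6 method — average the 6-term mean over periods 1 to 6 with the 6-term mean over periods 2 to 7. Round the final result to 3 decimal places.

Sum over 1–6: 29.0 + 21.9 + 32.3 + 9.9 + 35.3 + 25.9 = 154.3
Sum over 2–7: 21.9 + 32.3 + 9.9 + 35.3 + 25.9 + 18.5 = 143.8
CMA at t=4 = (154.3 + 143.8) / (2·6) = 298.1 / 12 = 24.842

24.842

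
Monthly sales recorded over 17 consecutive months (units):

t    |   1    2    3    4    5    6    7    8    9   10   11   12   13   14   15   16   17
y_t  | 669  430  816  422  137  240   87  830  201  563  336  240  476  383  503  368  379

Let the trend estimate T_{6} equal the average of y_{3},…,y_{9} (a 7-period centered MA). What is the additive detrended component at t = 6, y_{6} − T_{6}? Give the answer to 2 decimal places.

Trend T_6 = (816 + 422 + 137 + 240 + 87 + 830 + 201) / 7 = 2733/7 = 390.4286
Detrended value: 240 − 390.4286 = -150.43

-150.43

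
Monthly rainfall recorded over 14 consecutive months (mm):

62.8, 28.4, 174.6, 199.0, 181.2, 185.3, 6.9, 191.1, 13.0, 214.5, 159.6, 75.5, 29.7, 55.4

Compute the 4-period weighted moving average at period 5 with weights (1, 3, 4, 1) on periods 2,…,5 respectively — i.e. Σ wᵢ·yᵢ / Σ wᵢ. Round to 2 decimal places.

Weighted sum: 1·28.4 + 3·174.6 + 4·199.0 + 1·181.2 = 28.4 + 523.8 + 796.0 + 181.2 = 1529.4
Weight total: 1 + 3 + 4 + 1 = 9
WMA = 1529.4 / 9 = 169.93

169.93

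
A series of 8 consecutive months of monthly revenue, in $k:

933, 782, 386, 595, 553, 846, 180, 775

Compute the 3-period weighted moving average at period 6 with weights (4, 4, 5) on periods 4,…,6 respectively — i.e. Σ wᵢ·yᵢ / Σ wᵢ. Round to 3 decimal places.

Weighted sum: 4·595 + 4·553 + 5·846 = 2380 + 2212 + 4230 = 8822
Weight total: 4 + 4 + 5 = 13
WMA = 8822 / 13 = 678.615

678.615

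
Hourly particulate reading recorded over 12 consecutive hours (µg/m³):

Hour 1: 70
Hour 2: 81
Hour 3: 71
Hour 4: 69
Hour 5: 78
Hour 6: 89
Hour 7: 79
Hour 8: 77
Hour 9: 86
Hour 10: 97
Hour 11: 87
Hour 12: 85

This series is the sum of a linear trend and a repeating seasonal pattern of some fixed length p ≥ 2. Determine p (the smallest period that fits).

First differences y_{t+1} − y_t: 11, -10, -2, 9, 11, -10, -2, 9, 11, -10, …
The difference pattern repeats every 4 terms and not for any smaller step, so p = 4.

4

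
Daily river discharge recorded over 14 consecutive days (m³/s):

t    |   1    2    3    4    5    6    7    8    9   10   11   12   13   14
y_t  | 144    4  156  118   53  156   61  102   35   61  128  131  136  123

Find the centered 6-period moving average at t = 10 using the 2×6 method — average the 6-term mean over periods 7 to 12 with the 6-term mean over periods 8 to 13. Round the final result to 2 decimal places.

92.58

Sum over 7–12: 61 + 102 + 35 + 61 + 128 + 131 = 518
Sum over 8–13: 102 + 35 + 61 + 128 + 131 + 136 = 593
CMA at t=10 = (518 + 593) / (2·6) = 1111 / 12 = 92.58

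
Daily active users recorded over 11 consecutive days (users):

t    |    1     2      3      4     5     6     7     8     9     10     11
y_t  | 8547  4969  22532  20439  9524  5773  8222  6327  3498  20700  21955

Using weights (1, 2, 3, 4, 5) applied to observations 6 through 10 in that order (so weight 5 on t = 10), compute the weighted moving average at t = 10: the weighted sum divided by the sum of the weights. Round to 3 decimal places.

Weighted sum: 1·5773 + 2·8222 + 3·6327 + 4·3498 + 5·20700 = 5773 + 16444 + 18981 + 13992 + 103500 = 158690
Weight total: 1 + 2 + 3 + 4 + 5 = 15
WMA = 158690 / 15 = 10579.333

10579.333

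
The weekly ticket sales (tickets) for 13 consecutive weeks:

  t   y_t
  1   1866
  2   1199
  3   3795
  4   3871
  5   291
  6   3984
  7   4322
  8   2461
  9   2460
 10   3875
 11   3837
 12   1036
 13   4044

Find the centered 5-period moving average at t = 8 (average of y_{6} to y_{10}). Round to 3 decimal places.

3420.400

Sum of periods 6–10: 3984 + 4322 + 2461 + 2460 + 3875 = 17102
Divide by 5: 17102 / 5 = 3420.400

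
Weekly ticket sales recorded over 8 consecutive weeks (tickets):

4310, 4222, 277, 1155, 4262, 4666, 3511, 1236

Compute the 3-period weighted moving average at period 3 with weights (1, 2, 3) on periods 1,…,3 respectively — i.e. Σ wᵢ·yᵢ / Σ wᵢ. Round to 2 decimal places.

Weighted sum: 1·4310 + 2·4222 + 3·277 = 4310 + 8444 + 831 = 13585
Weight total: 1 + 2 + 3 = 6
WMA = 13585 / 6 = 2264.17

2264.17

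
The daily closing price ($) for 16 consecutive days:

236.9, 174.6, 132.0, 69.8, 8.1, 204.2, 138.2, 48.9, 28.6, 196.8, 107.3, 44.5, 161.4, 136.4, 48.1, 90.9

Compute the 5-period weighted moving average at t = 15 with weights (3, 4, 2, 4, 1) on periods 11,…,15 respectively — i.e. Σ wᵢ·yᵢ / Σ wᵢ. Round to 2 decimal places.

Weighted sum: 3·107.3 + 4·44.5 + 2·161.4 + 4·136.4 + 1·48.1 = 321.9 + 178.0 + 322.8 + 545.6 + 48.1 = 1416.4
Weight total: 3 + 4 + 2 + 4 + 1 = 14
WMA = 1416.4 / 14 = 101.17

101.17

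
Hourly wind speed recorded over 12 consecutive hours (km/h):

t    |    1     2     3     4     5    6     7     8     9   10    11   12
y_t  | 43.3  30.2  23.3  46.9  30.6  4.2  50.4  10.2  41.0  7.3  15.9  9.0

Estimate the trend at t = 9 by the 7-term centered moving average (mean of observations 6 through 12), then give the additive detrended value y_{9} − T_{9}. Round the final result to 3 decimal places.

21.286

Trend T_9 = (4.2 + 50.4 + 10.2 + 41.0 + 7.3 + 15.9 + 9.0) / 7 = 138.0/7 = 19.71429
Detrended value: 41.0 − 19.71429 = 21.286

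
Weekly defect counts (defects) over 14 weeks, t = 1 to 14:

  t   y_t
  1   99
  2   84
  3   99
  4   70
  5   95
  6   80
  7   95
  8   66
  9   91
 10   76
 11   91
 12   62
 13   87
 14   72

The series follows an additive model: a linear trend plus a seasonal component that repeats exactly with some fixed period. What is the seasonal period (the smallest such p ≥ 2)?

First differences y_{t+1} − y_t: -15, 15, -29, 25, -15, 15, -29, 25, -15, 15, …
The difference pattern repeats every 4 terms and not for any smaller step, so p = 4.

4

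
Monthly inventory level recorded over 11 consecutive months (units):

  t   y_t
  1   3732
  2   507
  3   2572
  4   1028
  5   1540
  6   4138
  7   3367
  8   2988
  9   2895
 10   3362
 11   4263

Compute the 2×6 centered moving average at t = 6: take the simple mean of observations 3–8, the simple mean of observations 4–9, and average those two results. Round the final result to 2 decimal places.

2632.42

Sum over 3–8: 2572 + 1028 + 1540 + 4138 + 3367 + 2988 = 15633
Sum over 4–9: 1028 + 1540 + 4138 + 3367 + 2988 + 2895 = 15956
CMA at t=6 = (15633 + 15956) / (2·6) = 31589 / 12 = 2632.42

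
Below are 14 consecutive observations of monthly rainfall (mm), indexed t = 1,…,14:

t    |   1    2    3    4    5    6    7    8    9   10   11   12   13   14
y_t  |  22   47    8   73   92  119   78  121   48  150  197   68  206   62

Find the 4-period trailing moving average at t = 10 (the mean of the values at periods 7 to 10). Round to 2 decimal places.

Sum of periods 7–10: 78 + 121 + 48 + 150 = 397
Divide by 4: 397 / 4 = 99.25

99.25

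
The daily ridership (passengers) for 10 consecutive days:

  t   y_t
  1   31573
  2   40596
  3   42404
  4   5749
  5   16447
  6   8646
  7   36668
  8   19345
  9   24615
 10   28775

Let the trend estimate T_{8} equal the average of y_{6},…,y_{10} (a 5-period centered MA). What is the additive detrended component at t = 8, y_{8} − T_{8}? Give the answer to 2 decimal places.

-4264.80

Trend T_8 = (8646 + 36668 + 19345 + 24615 + 28775) / 5 = 118049/5 = 23609.8000
Detrended value: 19345 − 23609.8000 = -4264.80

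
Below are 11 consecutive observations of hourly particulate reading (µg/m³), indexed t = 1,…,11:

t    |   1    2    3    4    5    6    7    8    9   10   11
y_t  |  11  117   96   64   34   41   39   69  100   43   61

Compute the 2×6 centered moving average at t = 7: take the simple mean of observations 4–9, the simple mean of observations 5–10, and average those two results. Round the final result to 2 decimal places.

56.08

Sum over 4–9: 64 + 34 + 41 + 39 + 69 + 100 = 347
Sum over 5–10: 34 + 41 + 39 + 69 + 100 + 43 = 326
CMA at t=7 = (347 + 326) / (2·6) = 673 / 12 = 56.08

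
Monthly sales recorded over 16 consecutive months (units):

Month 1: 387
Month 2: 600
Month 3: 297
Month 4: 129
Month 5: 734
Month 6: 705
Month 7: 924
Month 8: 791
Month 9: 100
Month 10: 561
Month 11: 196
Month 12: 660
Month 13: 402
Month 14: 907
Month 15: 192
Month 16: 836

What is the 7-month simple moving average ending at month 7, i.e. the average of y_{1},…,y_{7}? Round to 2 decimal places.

539.43

Sum of periods 1–7: 387 + 600 + 297 + 129 + 734 + 705 + 924 = 3776
Divide by 7: 3776 / 7 = 539.43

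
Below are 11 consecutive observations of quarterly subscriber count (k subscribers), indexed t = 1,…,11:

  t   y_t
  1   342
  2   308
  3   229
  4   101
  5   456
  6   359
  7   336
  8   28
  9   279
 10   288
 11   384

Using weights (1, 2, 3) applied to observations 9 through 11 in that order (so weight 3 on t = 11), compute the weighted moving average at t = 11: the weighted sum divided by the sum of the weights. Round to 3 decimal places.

334.500

Weighted sum: 1·279 + 2·288 + 3·384 = 279 + 576 + 1152 = 2007
Weight total: 1 + 2 + 3 = 6
WMA = 2007 / 6 = 334.500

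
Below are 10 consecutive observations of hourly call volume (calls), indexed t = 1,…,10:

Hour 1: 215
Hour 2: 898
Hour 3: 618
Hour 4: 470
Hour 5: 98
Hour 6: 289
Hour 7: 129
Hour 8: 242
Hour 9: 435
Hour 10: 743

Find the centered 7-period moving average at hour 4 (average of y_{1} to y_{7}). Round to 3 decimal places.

388.143

Sum of periods 1–7: 215 + 898 + 618 + 470 + 98 + 289 + 129 = 2717
Divide by 7: 2717 / 7 = 388.143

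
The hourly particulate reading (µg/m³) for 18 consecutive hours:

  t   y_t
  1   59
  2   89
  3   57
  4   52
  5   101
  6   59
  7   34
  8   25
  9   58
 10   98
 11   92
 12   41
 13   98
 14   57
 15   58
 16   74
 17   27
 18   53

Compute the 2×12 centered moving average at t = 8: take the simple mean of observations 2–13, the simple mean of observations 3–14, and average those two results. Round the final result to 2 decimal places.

Sum over 2–13: 89 + 57 + 52 + 101 + 59 + 34 + 25 + 58 + 98 + 92 + 41 + 98 = 804
Sum over 3–14: 57 + 52 + 101 + 59 + 34 + 25 + 58 + 98 + 92 + 41 + 98 + 57 = 772
CMA at t=8 = (804 + 772) / (2·12) = 1576 / 24 = 65.67

65.67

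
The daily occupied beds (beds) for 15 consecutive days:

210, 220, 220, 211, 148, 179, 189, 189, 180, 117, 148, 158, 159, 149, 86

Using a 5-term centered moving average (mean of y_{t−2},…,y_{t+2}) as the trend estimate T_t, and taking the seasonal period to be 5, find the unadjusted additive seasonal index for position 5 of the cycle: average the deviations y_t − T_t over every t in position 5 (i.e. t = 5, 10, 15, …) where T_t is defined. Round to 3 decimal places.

Season position 5 occurs at t = 5, 10 (where T_t is defined).
t=5: T_5 = 189.40000; y_5 − T_5 = 148 − 189.40000 = -41.40000
t=10: T_10 = 158.40000; y_10 − T_10 = 117 − 158.40000 = -41.40000
Mean deviation: (-41.40000 + -41.40000) / 2 = -41.400

-41.400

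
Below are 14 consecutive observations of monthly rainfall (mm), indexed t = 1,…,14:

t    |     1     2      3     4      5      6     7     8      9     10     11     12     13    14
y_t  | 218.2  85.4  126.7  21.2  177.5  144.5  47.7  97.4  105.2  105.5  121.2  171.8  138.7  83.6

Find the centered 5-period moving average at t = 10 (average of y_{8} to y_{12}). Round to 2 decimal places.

120.22

Sum of periods 8–12: 97.4 + 105.2 + 105.5 + 121.2 + 171.8 = 601.1
Divide by 5: 601.1 / 5 = 120.22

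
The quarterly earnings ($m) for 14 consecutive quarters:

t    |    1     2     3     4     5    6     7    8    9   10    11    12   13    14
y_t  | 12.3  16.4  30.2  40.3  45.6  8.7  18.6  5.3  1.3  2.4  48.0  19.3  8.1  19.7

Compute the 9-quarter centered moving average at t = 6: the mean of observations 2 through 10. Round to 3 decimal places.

18.756

Sum of periods 2–10: 16.4 + 30.2 + 40.3 + 45.6 + 8.7 + 18.6 + 5.3 + 1.3 + 2.4 = 168.8
Divide by 9: 168.8 / 9 = 18.756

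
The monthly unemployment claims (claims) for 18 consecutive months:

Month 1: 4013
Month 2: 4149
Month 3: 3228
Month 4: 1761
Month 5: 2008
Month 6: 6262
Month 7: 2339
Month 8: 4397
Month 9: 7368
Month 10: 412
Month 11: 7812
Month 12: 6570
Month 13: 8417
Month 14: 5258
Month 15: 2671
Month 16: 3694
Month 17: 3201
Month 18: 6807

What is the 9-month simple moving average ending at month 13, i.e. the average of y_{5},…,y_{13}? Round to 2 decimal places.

5065.00

Sum of periods 5–13: 2008 + 6262 + 2339 + 4397 + 7368 + 412 + 7812 + 6570 + 8417 = 45585
Divide by 9: 45585 / 9 = 5065.00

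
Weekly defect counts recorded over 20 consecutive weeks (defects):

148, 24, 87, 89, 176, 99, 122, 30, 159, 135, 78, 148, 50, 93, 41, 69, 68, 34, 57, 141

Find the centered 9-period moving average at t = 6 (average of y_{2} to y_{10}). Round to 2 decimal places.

Sum of periods 2–10: 24 + 87 + 89 + 176 + 99 + 122 + 30 + 159 + 135 = 921
Divide by 9: 921 / 9 = 102.33

102.33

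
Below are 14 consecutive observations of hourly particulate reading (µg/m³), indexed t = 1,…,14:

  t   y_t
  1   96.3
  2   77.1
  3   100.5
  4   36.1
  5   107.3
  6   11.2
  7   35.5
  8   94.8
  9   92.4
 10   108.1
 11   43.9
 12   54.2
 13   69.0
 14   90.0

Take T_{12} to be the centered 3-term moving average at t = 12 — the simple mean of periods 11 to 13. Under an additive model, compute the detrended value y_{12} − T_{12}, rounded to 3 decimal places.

-1.500

Trend T_12 = (43.9 + 54.2 + 69.0) / 3 = 167.1/3 = 55.70000
Detrended value: 54.2 − 55.70000 = -1.500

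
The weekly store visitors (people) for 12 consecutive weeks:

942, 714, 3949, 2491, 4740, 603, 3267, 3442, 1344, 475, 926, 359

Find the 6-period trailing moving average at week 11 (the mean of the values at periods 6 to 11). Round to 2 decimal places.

1676.17

Sum of periods 6–11: 603 + 3267 + 3442 + 1344 + 475 + 926 = 10057
Divide by 6: 10057 / 6 = 1676.17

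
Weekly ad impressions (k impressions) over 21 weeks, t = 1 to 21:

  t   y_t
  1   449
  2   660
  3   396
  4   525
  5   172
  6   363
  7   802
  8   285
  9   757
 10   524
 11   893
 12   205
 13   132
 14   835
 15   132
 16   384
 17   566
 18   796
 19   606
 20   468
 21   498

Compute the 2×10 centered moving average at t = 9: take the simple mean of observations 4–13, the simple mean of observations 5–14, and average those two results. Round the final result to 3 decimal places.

481.300

Sum over 4–13: 525 + 172 + 363 + 802 + 285 + 757 + 524 + 893 + 205 + 132 = 4658
Sum over 5–14: 172 + 363 + 802 + 285 + 757 + 524 + 893 + 205 + 132 + 835 = 4968
CMA at t=9 = (4658 + 4968) / (2·10) = 9626 / 20 = 481.300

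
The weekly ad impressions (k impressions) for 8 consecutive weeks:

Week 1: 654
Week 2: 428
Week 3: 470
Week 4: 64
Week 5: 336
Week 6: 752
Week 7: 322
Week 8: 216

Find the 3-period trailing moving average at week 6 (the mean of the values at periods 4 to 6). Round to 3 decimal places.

Sum of periods 4–6: 64 + 336 + 752 = 1152
Divide by 3: 1152 / 3 = 384.000

384.000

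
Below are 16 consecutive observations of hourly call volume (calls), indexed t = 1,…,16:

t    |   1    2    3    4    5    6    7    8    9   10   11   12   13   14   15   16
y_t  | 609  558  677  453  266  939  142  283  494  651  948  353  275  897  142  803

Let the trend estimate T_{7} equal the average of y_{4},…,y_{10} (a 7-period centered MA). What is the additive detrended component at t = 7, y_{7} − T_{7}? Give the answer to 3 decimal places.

Trend T_7 = (453 + 266 + 939 + 142 + 283 + 494 + 651) / 7 = 3228/7 = 461.14286
Detrended value: 142 − 461.14286 = -319.143

-319.143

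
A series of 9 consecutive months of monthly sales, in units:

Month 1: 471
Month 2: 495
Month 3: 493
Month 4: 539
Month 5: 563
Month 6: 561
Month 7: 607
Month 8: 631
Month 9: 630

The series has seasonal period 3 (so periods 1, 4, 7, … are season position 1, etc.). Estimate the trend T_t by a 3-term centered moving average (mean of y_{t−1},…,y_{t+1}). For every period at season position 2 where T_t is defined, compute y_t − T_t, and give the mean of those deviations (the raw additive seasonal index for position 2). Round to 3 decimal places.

8.556

Season position 2 occurs at t = 2, 5, 8 (where T_t is defined).
t=2: T_2 = 486.33333; y_2 − T_2 = 495 − 486.33333 = 8.66667
t=5: T_5 = 554.33333; y_5 − T_5 = 563 − 554.33333 = 8.66667
t=8: T_8 = 622.66667; y_8 − T_8 = 631 − 622.66667 = 8.33333
Mean deviation: (8.66667 + 8.66667 + 8.33333) / 3 = 8.556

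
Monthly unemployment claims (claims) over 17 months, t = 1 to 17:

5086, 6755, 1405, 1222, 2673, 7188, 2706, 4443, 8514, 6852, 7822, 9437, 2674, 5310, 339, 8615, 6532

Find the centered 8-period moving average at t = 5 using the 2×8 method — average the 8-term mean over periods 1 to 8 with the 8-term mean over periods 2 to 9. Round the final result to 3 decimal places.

4149.000

Sum over 1–8: 5086 + 6755 + 1405 + 1222 + 2673 + 7188 + 2706 + 4443 = 31478
Sum over 2–9: 6755 + 1405 + 1222 + 2673 + 7188 + 2706 + 4443 + 8514 = 34906
CMA at t=5 = (31478 + 34906) / (2·8) = 66384 / 16 = 4149.000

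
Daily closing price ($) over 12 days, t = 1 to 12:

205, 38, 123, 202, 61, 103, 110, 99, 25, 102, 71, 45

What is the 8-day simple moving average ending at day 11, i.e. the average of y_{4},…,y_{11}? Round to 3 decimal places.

96.625

Sum of periods 4–11: 202 + 61 + 103 + 110 + 99 + 25 + 102 + 71 = 773
Divide by 8: 773 / 8 = 96.625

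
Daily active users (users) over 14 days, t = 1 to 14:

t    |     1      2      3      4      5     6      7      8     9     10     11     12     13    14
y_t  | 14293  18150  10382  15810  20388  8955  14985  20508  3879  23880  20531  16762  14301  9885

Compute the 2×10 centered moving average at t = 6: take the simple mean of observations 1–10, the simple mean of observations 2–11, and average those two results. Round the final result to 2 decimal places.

15434.90

Sum over 1–10: 14293 + 18150 + 10382 + 15810 + 20388 + 8955 + 14985 + 20508 + 3879 + 23880 = 151230
Sum over 2–11: 18150 + 10382 + 15810 + 20388 + 8955 + 14985 + 20508 + 3879 + 23880 + 20531 = 157468
CMA at t=6 = (151230 + 157468) / (2·10) = 308698 / 20 = 15434.90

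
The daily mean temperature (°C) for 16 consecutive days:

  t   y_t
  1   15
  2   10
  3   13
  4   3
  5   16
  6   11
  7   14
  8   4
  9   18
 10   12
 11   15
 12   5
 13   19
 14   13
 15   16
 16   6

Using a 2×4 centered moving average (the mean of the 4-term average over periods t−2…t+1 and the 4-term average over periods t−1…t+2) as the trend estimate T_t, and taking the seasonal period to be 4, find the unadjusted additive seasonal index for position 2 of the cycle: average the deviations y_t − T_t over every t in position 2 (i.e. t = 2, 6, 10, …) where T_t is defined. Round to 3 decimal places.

-0.292

Season position 2 occurs at t = 6, 10, 14 (where T_t is defined).
t=6: T_6 = 11.12500; y_6 − T_6 = 11 − 11.12500 = -0.12500
t=10: T_10 = 12.37500; y_10 − T_10 = 12 − 12.37500 = -0.37500
t=14: T_14 = 13.37500; y_14 − T_14 = 13 − 13.37500 = -0.37500
Mean deviation: (-0.12500 + -0.37500 + -0.37500) / 3 = -0.292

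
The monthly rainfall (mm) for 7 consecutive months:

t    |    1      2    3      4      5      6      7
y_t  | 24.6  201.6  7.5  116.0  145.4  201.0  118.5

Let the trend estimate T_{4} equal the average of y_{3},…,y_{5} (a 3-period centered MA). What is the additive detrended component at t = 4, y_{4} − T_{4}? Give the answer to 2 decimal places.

Trend T_4 = (7.5 + 116.0 + 145.4) / 3 = 268.9/3 = 89.6333
Detrended value: 116.0 − 89.6333 = 26.37

26.37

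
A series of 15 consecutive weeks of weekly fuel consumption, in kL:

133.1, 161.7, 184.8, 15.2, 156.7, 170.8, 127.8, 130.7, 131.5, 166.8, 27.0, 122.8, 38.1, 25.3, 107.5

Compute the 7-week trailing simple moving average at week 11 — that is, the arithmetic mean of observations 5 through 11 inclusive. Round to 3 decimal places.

Sum of periods 5–11: 156.7 + 170.8 + 127.8 + 130.7 + 131.5 + 166.8 + 27.0 = 911.3
Divide by 7: 911.3 / 7 = 130.186

130.186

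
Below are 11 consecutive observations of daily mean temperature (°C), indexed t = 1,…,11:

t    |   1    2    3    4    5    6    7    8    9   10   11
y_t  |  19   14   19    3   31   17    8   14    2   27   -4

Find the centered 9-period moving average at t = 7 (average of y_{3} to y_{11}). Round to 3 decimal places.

Sum of periods 3–11: 19 + 3 + 31 + 17 + 8 + 14 + 2 + 27 + (-4) = 117
Divide by 9: 117 / 9 = 13.000

13.000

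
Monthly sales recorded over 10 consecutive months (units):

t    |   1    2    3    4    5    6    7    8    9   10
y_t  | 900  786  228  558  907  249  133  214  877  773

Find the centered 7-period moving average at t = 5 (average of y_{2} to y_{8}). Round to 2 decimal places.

Sum of periods 2–8: 786 + 228 + 558 + 907 + 249 + 133 + 214 = 3075
Divide by 7: 3075 / 7 = 439.29

439.29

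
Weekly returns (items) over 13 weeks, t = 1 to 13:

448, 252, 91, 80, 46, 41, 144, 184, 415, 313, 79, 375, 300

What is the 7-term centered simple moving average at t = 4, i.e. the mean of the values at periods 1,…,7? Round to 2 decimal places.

Sum of periods 1–7: 448 + 252 + 91 + 80 + 46 + 41 + 144 = 1102
Divide by 7: 1102 / 7 = 157.43

157.43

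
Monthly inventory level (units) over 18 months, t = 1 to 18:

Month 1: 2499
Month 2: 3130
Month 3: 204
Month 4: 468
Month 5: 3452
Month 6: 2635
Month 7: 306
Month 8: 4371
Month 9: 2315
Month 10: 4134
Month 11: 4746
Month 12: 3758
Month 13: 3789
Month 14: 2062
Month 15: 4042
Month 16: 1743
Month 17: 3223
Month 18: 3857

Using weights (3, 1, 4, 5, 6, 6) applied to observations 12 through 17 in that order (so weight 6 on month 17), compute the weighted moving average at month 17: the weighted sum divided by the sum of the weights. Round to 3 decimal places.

Weighted sum: 3·3758 + 1·3789 + 4·2062 + 5·4042 + 6·1743 + 6·3223 = 11274 + 3789 + 8248 + 20210 + 10458 + 19338 = 73317
Weight total: 3 + 1 + 4 + 5 + 6 + 6 = 25
WMA = 73317 / 25 = 2932.680

2932.680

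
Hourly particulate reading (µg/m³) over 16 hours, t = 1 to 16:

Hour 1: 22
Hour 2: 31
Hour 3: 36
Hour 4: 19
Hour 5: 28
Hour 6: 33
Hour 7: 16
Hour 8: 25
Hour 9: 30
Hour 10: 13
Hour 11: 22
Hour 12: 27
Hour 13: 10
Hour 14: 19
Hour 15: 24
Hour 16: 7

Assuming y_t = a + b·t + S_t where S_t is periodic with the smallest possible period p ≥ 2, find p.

3

First differences y_{t+1} − y_t: 9, 5, -17, 9, 5, -17, 9, 5, …
The difference pattern repeats every 3 terms and not for any smaller step, so p = 3.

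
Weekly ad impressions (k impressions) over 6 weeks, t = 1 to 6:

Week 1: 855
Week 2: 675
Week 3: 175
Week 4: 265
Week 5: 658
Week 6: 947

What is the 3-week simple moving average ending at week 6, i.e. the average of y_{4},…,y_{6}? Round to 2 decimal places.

623.33

Sum of periods 4–6: 265 + 658 + 947 = 1870
Divide by 3: 1870 / 3 = 623.33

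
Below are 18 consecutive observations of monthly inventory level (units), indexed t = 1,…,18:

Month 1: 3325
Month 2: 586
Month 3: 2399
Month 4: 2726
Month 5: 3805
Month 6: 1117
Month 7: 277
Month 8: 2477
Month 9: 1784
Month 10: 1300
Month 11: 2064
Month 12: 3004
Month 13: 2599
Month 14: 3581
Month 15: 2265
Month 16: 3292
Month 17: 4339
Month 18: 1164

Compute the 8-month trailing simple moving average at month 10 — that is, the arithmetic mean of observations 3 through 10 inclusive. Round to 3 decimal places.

1985.625

Sum of periods 3–10: 2399 + 2726 + 3805 + 1117 + 277 + 2477 + 1784 + 1300 = 15885
Divide by 8: 15885 / 8 = 1985.625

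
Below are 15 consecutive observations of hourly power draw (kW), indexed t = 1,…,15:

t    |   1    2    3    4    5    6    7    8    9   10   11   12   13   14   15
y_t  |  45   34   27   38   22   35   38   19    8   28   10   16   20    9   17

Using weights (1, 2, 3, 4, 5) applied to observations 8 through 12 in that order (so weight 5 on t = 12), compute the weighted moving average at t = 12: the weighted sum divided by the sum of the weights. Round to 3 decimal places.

15.933

Weighted sum: 1·19 + 2·8 + 3·28 + 4·10 + 5·16 = 19 + 16 + 84 + 40 + 80 = 239
Weight total: 1 + 2 + 3 + 4 + 5 = 15
WMA = 239 / 15 = 15.933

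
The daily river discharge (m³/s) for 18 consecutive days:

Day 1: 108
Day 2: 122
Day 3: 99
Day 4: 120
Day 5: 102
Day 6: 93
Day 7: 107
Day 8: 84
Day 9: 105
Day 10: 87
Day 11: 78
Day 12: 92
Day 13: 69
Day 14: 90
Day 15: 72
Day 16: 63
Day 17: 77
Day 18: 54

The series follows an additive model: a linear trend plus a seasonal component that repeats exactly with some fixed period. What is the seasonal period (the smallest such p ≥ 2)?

5

First differences y_{t+1} − y_t: 14, -23, 21, -18, -9, 14, -23, 21, -18, -9, 14, -23, …
The difference pattern repeats every 5 terms and not for any smaller step, so p = 5.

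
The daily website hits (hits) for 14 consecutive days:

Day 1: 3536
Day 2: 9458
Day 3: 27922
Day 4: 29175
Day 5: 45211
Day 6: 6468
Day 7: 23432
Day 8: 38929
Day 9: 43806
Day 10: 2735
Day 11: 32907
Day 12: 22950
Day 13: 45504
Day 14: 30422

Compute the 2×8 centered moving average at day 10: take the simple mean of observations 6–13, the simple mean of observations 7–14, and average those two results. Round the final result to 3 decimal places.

Sum over 6–13: 6468 + 23432 + 38929 + 43806 + 2735 + 32907 + 22950 + 45504 = 216731
Sum over 7–14: 23432 + 38929 + 43806 + 2735 + 32907 + 22950 + 45504 + 30422 = 240685
CMA at t=10 = (216731 + 240685) / (2·8) = 457416 / 16 = 28588.500

28588.500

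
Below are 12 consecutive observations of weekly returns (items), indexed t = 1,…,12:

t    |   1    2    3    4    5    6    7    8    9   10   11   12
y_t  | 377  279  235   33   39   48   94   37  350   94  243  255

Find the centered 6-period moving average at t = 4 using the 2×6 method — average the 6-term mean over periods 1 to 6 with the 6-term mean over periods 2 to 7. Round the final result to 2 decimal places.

144.92

Sum over 1–6: 377 + 279 + 235 + 33 + 39 + 48 = 1011
Sum over 2–7: 279 + 235 + 33 + 39 + 48 + 94 = 728
CMA at t=4 = (1011 + 728) / (2·6) = 1739 / 12 = 144.92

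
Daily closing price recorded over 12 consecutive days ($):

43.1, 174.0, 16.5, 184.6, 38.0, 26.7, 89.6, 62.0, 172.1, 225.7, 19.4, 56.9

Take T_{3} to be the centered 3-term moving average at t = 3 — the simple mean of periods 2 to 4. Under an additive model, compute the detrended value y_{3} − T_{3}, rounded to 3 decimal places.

Trend T_3 = (174.0 + 16.5 + 184.6) / 3 = 375.1/3 = 125.03333
Detrended value: 16.5 − 125.03333 = -108.533

-108.533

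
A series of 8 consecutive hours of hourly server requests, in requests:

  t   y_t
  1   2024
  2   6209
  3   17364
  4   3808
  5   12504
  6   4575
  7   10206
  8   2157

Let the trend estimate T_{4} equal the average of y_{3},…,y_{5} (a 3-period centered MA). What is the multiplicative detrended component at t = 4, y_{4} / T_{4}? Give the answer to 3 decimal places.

0.339

Trend T_4 = (17364 + 3808 + 12504) / 3 = 33676/3 = 11225.33333
Ratio to trend: 3808 / 11225.33333 = 0.339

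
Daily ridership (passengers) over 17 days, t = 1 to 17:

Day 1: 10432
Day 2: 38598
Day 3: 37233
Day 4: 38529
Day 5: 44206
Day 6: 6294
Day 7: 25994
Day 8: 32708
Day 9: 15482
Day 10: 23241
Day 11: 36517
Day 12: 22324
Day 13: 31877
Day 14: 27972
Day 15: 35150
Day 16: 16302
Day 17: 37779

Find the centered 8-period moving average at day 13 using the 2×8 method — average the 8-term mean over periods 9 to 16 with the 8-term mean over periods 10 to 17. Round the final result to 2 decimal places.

Sum over 9–16: 15482 + 23241 + 36517 + 22324 + 31877 + 27972 + 35150 + 16302 = 208865
Sum over 10–17: 23241 + 36517 + 22324 + 31877 + 27972 + 35150 + 16302 + 37779 = 231162
CMA at t=13 = (208865 + 231162) / (2·8) = 440027 / 16 = 27501.69

27501.69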